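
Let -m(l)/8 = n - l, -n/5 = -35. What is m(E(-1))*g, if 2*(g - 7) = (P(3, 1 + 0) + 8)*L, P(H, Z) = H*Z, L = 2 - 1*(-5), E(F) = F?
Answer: -64064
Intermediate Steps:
n = 175 (n = -5*(-35) = 175)
L = 7 (L = 2 + 5 = 7)
g = 91/2 (g = 7 + ((3*(1 + 0) + 8)*7)/2 = 7 + ((3*1 + 8)*7)/2 = 7 + ((3 + 8)*7)/2 = 7 + (11*7)/2 = 7 + (½)*77 = 7 + 77/2 = 91/2 ≈ 45.500)
m(l) = -1400 + 8*l (m(l) = -8*(175 - l) = -1400 + 8*l)
m(E(-1))*g = (-1400 + 8*(-1))*(91/2) = (-1400 - 8)*(91/2) = -1408*91/2 = -64064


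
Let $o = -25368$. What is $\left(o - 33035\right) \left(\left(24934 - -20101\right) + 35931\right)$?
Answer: $-4728657298$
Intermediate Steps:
$\left(o - 33035\right) \left(\left(24934 - -20101\right) + 35931\right) = \left(-25368 - 33035\right) \left(\left(24934 - -20101\right) + 35931\right) = - 58403 \left(\left(24934 + 20101\right) + 35931\right) = - 58403 \left(45035 + 35931\right) = \left(-58403\right) 80966 = -4728657298$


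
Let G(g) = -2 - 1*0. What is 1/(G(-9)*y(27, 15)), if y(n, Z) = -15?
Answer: 1/30 ≈ 0.033333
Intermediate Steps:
G(g) = -2 (G(g) = -2 + 0 = -2)
1/(G(-9)*y(27, 15)) = 1/(-2*(-15)) = 1/30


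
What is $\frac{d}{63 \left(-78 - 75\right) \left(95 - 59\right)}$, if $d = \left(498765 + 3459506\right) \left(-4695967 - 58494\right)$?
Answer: $\frac{18819445096931}{347004} \approx 5.4234 \cdot 10^{7}$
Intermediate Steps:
$d = -18819445096931$ ($d = 3958271 \left(-4754461\right) = -18819445096931$)
$\frac{d}{63 \left(-78 - 75\right) \left(95 - 59\right)} = - \frac{18819445096931}{63 \left(-78 - 75\right) \left(95 - 59\right)} = - \frac{18819445096931}{63 \left(-78 - 75\right) 36} = - \frac{18819445096931}{63 \left(-153\right) 36} = - \frac{18819445096931}{\left(-9639\right) 36} = - \frac{18819445096931}{-347004} = \left(-18819445096931\right) \left(- \frac{1}{347004}\right) = \frac{18819445096931}{347004}$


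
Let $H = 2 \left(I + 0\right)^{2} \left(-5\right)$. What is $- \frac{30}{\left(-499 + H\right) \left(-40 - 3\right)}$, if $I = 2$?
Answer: $- \frac{30}{23177} \approx -0.0012944$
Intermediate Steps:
$H = -40$ ($H = 2 \left(2 + 0\right)^{2} \left(-5\right) = 2 \cdot 2^{2} \left(-5\right) = 2 \cdot 4 \left(-5\right) = 8 \left(-5\right) = -40$)
$- \frac{30}{\left(-499 + H\right) \left(-40 - 3\right)} = - \frac{30}{\left(-499 - 40\right) \left(-40 - 3\right)} = - \frac{30}{\left(-539\right) \left(-43\right)} = - \frac{30}{23177}$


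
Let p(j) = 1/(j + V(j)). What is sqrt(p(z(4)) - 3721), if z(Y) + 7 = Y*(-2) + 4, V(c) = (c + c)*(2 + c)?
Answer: 3*I*sqrt(14457718)/187 ≈ 61.0*I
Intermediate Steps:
V(c) = 2*c*(2 + c) (V(c) = (2*c)*(2 + c) = 2*c*(2 + c))
z(Y) = -3 - 2*Y (z(Y) = -7 + (Y*(-2) + 4) = -7 + (-2*Y + 4) = -7 + (4 - 2*Y) = -3 - 2*Y)
p(j) = 1/(j + 2*j*(2 + j))
sqrt(p(z(4)) - 3721) = sqrt(1/((-3 - 2*4)*(5 + 2*(-3 - 2*4))) - 3721) = sqrt(1/((-3 - 8)*(5 + 2*(-3 - 8))) - 3721) = sqrt(1/((-11)*(5 + 2*(-11))) - 3721) = sqrt(-1/(11*(5 - 22)) - 3721) = sqrt(-1/11/(-17) - 3721) = sqrt(-1/11*(-1/17) - 3721) = sqrt(1/187 - 3721) = sqrt(-695826/187) = 3*I*sqrt(14457718)/187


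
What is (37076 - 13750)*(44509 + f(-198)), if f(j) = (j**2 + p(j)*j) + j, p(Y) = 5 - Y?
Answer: 1010505646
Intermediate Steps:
f(j) = j + j**2 + j*(5 - j) (f(j) = (j**2 + (5 - j)*j) + j = (j**2 + j*(5 - j)) + j = j + j**2 + j*(5 - j))
(37076 - 13750)*(44509 + f(-198)) = (37076 - 13750)*(44509 + 6*(-198)) = 23326*(44509 - 1188) = 23326*43321 = 1010505646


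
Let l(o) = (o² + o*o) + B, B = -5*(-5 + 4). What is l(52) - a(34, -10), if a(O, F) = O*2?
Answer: 5345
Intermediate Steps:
a(O, F) = 2*O
B = 5 (B = -5*(-1) = 5)
l(o) = 5 + 2*o² (l(o) = (o² + o*o) + 5 = (o² + o²) + 5 = 2*o² + 5 = 5 + 2*o²)
l(52) - a(34, -10) = (5 + 2*52²) - 2*34 = (5 + 2*2704) - 1*68 = (5 + 5408) - 68 = 5413 - 68 = 5345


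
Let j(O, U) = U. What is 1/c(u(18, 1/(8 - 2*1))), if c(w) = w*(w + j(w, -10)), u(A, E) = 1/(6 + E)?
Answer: -1369/2184 ≈ -0.62683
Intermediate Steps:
c(w) = w*(-10 + w) (c(w) = w*(w - 10) = w*(-10 + w))
1/c(u(18, 1/(8 - 2*1))) = 1/((-10 + 1/(6 + 1/(8 - 2*1)))/(6 + 1/(8 - 2*1))) = 1/((-10 + 1/(6 + 1/(8 - 2)))/(6 + 1/(8 - 2))) = 1/((-10 + 1/(6 + 1/6))/(6 + 1/6)) = 1/((-10 + 1/(37/6))/(37/6)) = 1/(6*(-10 + 6/37)/37) = 1/((6/37)*(-364/37)) = 1/(-2184/1369) = -1369/2184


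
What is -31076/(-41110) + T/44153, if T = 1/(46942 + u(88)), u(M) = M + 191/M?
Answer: 2839442170120774/3756257804714365 ≈ 0.75592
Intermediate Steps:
T = 88/4138831 (T = 1/(46942 + (88 + 191/88)) = 1/(46942 + 7935/88) = 1/(4138831/88) = 88/4138831 ≈ 2.1262e-5)
-31076/(-41110) + T/44153 = -31076/(-41110) + (88/4138831)/44153 = -31076*(-1/41110) + (88/4138831)*(1/44153) = 15538/20555 + 88/182741805143 = 2839442170120774/3756257804714365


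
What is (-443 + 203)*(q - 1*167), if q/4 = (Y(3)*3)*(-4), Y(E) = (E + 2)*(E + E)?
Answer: 385680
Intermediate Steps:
Y(E) = 2*E*(2 + E) (Y(E) = (2 + E)*(2*E) = 2*E*(2 + E))
q = -1440 (q = 4*(((2*3*(2 + 3))*3)*(-4)) = 4*(((2*3*5)*3)*(-4)) = 4*((30*3)*(-4)) = 4*(90*(-4)) = 4*(-360) = -1440)
(-443 + 203)*(q - 1*167) = (-443 + 203)*(-1440 - 1*167) = -240*(-1440 - 167) = -240*(-1607) = 385680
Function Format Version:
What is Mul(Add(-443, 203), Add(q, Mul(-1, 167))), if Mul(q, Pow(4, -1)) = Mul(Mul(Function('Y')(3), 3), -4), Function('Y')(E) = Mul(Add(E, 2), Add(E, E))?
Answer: 385680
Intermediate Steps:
Function('Y')(E) = Mul(2, E, Add(2, E)) (Function('Y')(E) = Mul(Add(2, E), Mul(2, E)) = Mul(2, E, Add(2, E)))
q = -1440 (q = Mul(4, Mul(Mul(Mul(2, 3, Add(2, 3)), 3), -4)) = Mul(4, Mul(Mul(Mul(2, 3, 5), 3), -4)) = Mul(4, Mul(Mul(30, 3), -4)) = Mul(4, Mul(90, -4)) = Mul(4, -360) = -1440)
Mul(Add(-443, 203), Add(q, Mul(-1, 167))) = Mul(Add(-443, 203), Add(-1440, Mul(-1, 167))) = Mul(-240, Add(-1440, -167)) = Mul(-240, -1607) = 385680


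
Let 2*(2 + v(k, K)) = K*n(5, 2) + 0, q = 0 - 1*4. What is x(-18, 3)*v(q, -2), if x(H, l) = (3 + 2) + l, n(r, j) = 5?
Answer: -56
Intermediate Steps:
q = -4 (q = 0 - 4 = -4)
x(H, l) = 5 + l
v(k, K) = -2 + 5*K/2 (v(k, K) = -2 + (K*5 + 0)/2 = -2 + (5*K + 0)/2 = -2 + (5*K)/2 = -2 + 5*K/2)
x(-18, 3)*v(q, -2) = (5 + 3)*(-2 + (5/2)*(-2)) = 8*(-2 - 5) = 8*(-7) = -56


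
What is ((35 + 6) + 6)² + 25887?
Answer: 28096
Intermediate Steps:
((35 + 6) + 6)² + 25887 = (41 + 6)² + 25887 = 47² + 25887 = 2209 + 25887 = 28096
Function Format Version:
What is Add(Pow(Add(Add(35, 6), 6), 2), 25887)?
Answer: 28096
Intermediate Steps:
Add(Pow(Add(Add(35, 6), 6), 2), 25887) = Add(Pow(Add(41, 6), 2), 25887) = Add(Pow(47, 2), 25887) = Add(2209, 25887) = 28096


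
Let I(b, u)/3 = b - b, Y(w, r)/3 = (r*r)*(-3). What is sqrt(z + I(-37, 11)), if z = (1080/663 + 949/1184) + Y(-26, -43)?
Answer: I*sqrt(71200649467870)/65416 ≈ 128.99*I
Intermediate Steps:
Y(w, r) = -9*r**2 (Y(w, r) = 3*((r*r)*(-3)) = 3*(r**2*(-3)) = 3*(-3*r**2) = -9*r**2)
I(b, u) = 0 (I(b, u) = 3*(b - b) = 3*0 = 0)
z = -4353714655/261664 (z = (1080/663 + 949/1184) - 9*(-43)**2 = (1080*(1/663) + 949*(1/1184)) - 9*1849 = (360/221 + 949/1184) - 16641 = 635969/261664 - 16641 = -4353714655/261664 ≈ -16639.)
sqrt(z + I(-37, 11)) = sqrt(-4353714655/261664 + 0) = sqrt(-4353714655/261664) = I*sqrt(71200649467870)/65416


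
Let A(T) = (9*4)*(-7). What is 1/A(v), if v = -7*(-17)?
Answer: -1/252 ≈ -0.0039683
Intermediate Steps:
v = 119
A(T) = -252 (A(T) = 36*(-7) = -252)
1/A(v) = 1/(-252) = -1/252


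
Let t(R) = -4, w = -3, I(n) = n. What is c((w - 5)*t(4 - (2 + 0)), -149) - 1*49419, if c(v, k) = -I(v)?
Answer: -49451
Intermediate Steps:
c(v, k) = -v
c((w - 5)*t(4 - (2 + 0)), -149) - 1*49419 = -(-3 - 5)*(-4) - 1*49419 = -(-8)*(-4) - 49419 = -1*32 - 49419 = -32 - 49419 = -49451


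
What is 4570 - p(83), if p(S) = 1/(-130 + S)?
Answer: 214791/47 ≈ 4570.0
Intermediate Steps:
4570 - p(83) = 4570 - 1/(-130 + 83) = 4570 - 1/(-47) = 4570 - 1*(-1/47) = 4570 + 1/47 = 214791/47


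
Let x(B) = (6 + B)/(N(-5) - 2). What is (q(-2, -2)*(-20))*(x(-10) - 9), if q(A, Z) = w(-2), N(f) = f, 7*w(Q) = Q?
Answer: -2360/49 ≈ -48.163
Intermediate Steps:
w(Q) = Q/7
q(A, Z) = -2/7 (q(A, Z) = (⅐)*(-2) = -2/7)
x(B) = -6/7 - B/7 (x(B) = (6 + B)/(-5 - 2) = (6 + B)/(-7) = (6 + B)*(-⅐) = -6/7 - B/7)
(q(-2, -2)*(-20))*(x(-10) - 9) = (-2/7*(-20))*((-6/7 - ⅐*(-10)) - 9) = 40*((-6/7 + 10/7) - 9)/7 = 40*(4/7 - 9)/7 = (40/7)*(-59/7) = -2360/49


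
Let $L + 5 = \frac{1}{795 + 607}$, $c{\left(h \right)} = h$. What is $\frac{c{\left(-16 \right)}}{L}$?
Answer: $\frac{22432}{7009} \approx 3.2005$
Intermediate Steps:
$L = - \frac{7009}{1402}$ ($L = -5 + \frac{1}{795 + 607} = -5 + \frac{1}{1402} = - \frac{7009}{1402} \approx -4.9993$)
$\frac{c{\left(-16 \right)}}{L} = - \frac{16}{- \frac{7009}{1402}} = \left(-16\right) \left(- \frac{1402}{7009}\right) = \frac{22432}{7009}$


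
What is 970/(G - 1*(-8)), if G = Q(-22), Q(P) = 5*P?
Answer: -485/51 ≈ -9.5098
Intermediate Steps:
G = -110 (G = 5*(-22) = -110)
970/(G - 1*(-8)) = 970/(-110 - 1*(-8)) = 970/(-110 + 8) = 970/(-102) = 970*(-1/102) = -485/51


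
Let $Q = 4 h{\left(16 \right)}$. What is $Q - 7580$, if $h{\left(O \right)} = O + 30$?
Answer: $-7396$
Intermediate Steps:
$h{\left(O \right)} = 30 + O$
$Q = 184$ ($Q = 4 \left(30 + 16\right) = 4 \cdot 46 = 184$)
$Q - 7580 = 184 - 7580 = -7396$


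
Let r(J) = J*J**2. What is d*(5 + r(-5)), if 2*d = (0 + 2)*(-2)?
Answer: 240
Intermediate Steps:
r(J) = J**3
d = -2 (d = ((0 + 2)*(-2))/2 = (2*(-2))/2 = (1/2)*(-4) = -2)
d*(5 + r(-5)) = -2*(5 + (-5)**3) = -2*(5 - 125) = -2*(-120) = 240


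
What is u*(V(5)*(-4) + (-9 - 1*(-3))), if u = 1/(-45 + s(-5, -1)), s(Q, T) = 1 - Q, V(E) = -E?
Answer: -14/39 ≈ -0.35897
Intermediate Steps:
u = -1/39 (u = 1/(-45 + (1 - 1*(-5))) = 1/(-45 + (1 + 5)) = 1/(-45 + 6) = 1/(-39) = -1/39 ≈ -0.025641)
u*(V(5)*(-4) + (-9 - 1*(-3))) = -(-1*5*(-4) + (-9 - 1*(-3)))/39 = -(-5*(-4) + (-9 + 3))/39 = -(20 - 6)/39 = -1/39*14 = -14/39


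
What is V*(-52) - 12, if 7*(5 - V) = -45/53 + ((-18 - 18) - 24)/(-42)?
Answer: -695204/2597 ≈ -267.69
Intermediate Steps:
V = 12770/2597 (V = 5 - (-45/53 + ((-18 - 18) - 24)/(-42))/7 = 5 - (-45*1/53 + (-36 - 24)*(-1/42))/7 = 5 - (-45/53 - 60*(-1/42))/7 = 5 - (-45/53 + 10/7)/7 = 5 - 1/7*215/371 = 5 - 215/2597 = 12770/2597 ≈ 4.9172)
V*(-52) - 12 = (12770/2597)*(-52) - 12 = -664040/2597 - 12 = -695204/2597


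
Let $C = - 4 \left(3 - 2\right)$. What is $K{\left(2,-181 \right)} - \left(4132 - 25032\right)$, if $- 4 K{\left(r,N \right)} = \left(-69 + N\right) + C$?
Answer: $\frac{41927}{2} \approx 20964.0$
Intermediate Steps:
$C = -4$ ($C = \left(-4\right) 1 = -4$)
$K{\left(r,N \right)} = \frac{73}{4} - \frac{N}{4}$ ($K{\left(r,N \right)} = - \frac{\left(-69 + N\right) - 4}{4} = - \frac{-73 + N}{4} = \frac{73}{4} - \frac{N}{4}$)
$K{\left(2,-181 \right)} - \left(4132 - 25032\right) = \left(\frac{73}{4} - - \frac{181}{4}\right) - \left(4132 - 25032\right) = \left(\frac{73}{4} + \frac{181}{4}\right) - -20900 = \frac{127}{2} + 20900 = \frac{41927}{2}$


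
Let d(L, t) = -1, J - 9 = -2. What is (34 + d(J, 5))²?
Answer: 1089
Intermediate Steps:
J = 7 (J = 9 - 2 = 7)
(34 + d(J, 5))² = (34 - 1)² = 33² = 1089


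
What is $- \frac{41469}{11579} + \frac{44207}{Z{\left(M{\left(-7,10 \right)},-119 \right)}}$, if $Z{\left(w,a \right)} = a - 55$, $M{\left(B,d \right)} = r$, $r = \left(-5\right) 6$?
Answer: $- \frac{519088459}{2014746} \approx -257.64$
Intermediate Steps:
$r = -30$
$M{\left(B,d \right)} = -30$
$Z{\left(w,a \right)} = -55 + a$ ($Z{\left(w,a \right)} = a - 55 = -55 + a$)
$- \frac{41469}{11579} + \frac{44207}{Z{\left(M{\left(-7,10 \right)},-119 \right)}} = - \frac{41469}{11579} + \frac{44207}{-55 - 119} = \left(-41469\right) \frac{1}{11579} + \frac{44207}{-174} = - \frac{41469}{11579} + 44207 \left(- \frac{1}{174}\right) = - \frac{41469}{11579} - \frac{44207}{174} = - \frac{519088459}{2014746}$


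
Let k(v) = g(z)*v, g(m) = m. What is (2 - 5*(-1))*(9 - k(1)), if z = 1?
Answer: 56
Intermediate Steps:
k(v) = v (k(v) = 1*v = v)
(2 - 5*(-1))*(9 - k(1)) = (2 - 5*(-1))*(9 - 1*1) = (2 + 5)*(9 - 1) = 7*8 = 56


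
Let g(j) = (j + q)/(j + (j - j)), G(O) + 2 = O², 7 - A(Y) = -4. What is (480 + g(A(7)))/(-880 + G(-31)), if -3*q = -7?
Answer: 15880/2607 ≈ 6.0913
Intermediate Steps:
q = 7/3 (q = -⅓*(-7) = 7/3 ≈ 2.3333)
A(Y) = 11 (A(Y) = 7 - 1*(-4) = 7 + 4 = 11)
G(O) = -2 + O²
g(j) = (7/3 + j)/j (g(j) = (j + 7/3)/(j + (j - j)) = (7/3 + j)/(j + 0) = (7/3 + j)/j)
(480 + g(A(7)))/(-880 + G(-31)) = (480 + (7/3 + 11)/11)/(-880 + (-2 + (-31)²)) = (480 + (1/11)*(40/3))/(-880 + (-2 + 961)) = (480 + 40/33)/(-880 + 959) = (15880/33)/79 = (15880/33)*(1/79) = 15880/2607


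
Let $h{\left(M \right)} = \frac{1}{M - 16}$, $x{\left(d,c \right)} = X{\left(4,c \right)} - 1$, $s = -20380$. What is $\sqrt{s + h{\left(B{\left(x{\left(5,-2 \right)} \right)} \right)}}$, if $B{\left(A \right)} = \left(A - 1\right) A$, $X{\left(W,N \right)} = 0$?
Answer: $\frac{i \sqrt{3994494}}{14} \approx 142.76 i$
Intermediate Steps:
$x{\left(d,c \right)} = -1$ ($x{\left(d,c \right)} = 0 - 1 = -1$)
$B{\left(A \right)} = A \left(-1 + A\right)$ ($B{\left(A \right)} = \left(-1 + A\right) A = A \left(-1 + A\right)$)
$h{\left(M \right)} = \frac{1}{-16 + M}$
$\sqrt{s + h{\left(B{\left(x{\left(5,-2 \right)} \right)} \right)}} = \sqrt{-20380 + \frac{1}{-16 - \left(-1 - 1\right)}} = \sqrt{-20380 + \frac{1}{-16 - -2}} = \sqrt{-20380 + \frac{1}{-16 + 2}} = \sqrt{-20380 + \frac{1}{-14}} = \sqrt{-20380 - \frac{1}{14}} = \sqrt{- \frac{285321}{14}} = \frac{i \sqrt{3994494}}{14}$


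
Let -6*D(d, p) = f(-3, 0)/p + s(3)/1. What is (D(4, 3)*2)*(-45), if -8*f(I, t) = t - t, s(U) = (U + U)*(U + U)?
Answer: 540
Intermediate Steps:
s(U) = 4*U² (s(U) = (2*U)*(2*U) = 4*U²)
f(I, t) = 0 (f(I, t) = -(t - t)/8 = -⅛*0 = 0)
D(d, p) = -6 (D(d, p) = -(0/p + (4*3²)/1)/6 = -(0 + (4*9)*1)/6 = -(0 + 36*1)/6 = -(0 + 36)/6 = -⅙*36 = -6)
(D(4, 3)*2)*(-45) = -6*2*(-45) = -12*(-45) = 540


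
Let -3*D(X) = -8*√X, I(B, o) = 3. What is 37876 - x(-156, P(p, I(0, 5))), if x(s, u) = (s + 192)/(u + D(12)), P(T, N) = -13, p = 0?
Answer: 9508280/251 + 576*√3/251 ≈ 37886.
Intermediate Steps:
D(X) = 8*√X/3 (D(X) = -(-8)*√X/3 = 8*√X/3)
x(s, u) = (192 + s)/(u + 16*√3/3) (x(s, u) = (s + 192)/(u + 8*√12/3) = (192 + s)/(u + 8*(2*√3)/3) = (192 + s)/(u + 16*√3/3))
37876 - x(-156, P(p, I(0, 5))) = 37876 - 3*(192 - 156)/(3*(-13) + 16*√3) = 37876 - 3*36/(-39 + 16*√3) = 37876 - 108/(-39 + 16*√3)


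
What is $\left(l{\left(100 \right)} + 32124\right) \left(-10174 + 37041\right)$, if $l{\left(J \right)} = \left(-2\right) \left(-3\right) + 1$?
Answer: $863263577$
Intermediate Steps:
$l{\left(J \right)} = 7$ ($l{\left(J \right)} = 6 + 1 = 7$)
$\left(l{\left(100 \right)} + 32124\right) \left(-10174 + 37041\right) = \left(7 + 32124\right) \left(-10174 + 37041\right) = 32131 \cdot 26867 = 863263577$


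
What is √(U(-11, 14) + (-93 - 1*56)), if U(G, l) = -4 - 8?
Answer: I*√161 ≈ 12.689*I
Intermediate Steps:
U(G, l) = -12
√(U(-11, 14) + (-93 - 1*56)) = √(-12 + (-93 - 1*56)) = √(-12 + (-93 - 56)) = √(-12 - 149) = √(-161) = I*√161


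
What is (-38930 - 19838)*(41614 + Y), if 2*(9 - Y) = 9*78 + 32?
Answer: -2424532608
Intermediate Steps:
Y = -358 (Y = 9 - (9*78 + 32)/2 = 9 - (702 + 32)/2 = 9 - ½*734 = 9 - 367 = -358)
(-38930 - 19838)*(41614 + Y) = (-38930 - 19838)*(41614 - 358) = -58768*41256 = -2424532608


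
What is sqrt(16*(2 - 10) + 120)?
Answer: 2*I*sqrt(2) ≈ 2.8284*I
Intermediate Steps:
sqrt(16*(2 - 10) + 120) = sqrt(16*(-8) + 120) = sqrt(-128 + 120) = sqrt(-8) = 2*I*sqrt(2)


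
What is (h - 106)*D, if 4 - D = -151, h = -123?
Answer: -35495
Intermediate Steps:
D = 155 (D = 4 - 1*(-151) = 4 + 151 = 155)
(h - 106)*D = (-123 - 106)*155 = -229*155 = -35495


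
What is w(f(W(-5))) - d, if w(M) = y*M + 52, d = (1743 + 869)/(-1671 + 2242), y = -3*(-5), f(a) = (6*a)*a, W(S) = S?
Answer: 1311830/571 ≈ 2297.4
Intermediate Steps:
f(a) = 6*a**2
y = 15
d = 2612/571 ≈ 4.5744
w(M) = 52 + 15*M (w(M) = 15*M + 52 = 52 + 15*M)
w(f(W(-5))) - d = (52 + 15*(6*(-5)**2)) - 1*2612/571 = (52 + 15*(6*25)) - 2612/571 = (52 + 15*150) - 2612/571 = (52 + 2250) - 2612/571 = 2302 - 2612/571 = 1311830/571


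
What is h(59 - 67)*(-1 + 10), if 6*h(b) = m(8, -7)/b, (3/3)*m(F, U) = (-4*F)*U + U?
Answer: -651/16 ≈ -40.688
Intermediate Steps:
m(F, U) = U - 4*F*U (m(F, U) = (-4*F)*U + U = -4*F*U + U = U - 4*F*U)
h(b) = 217/(6*b) (h(b) = ((-7*(1 - 4*8))/b)/6 = ((-7*(1 - 32))/b)/6 = ((-7*(-31))/b)/6 = (217/b)/6 = 217/(6*b))
h(59 - 67)*(-1 + 10) = (217/(6*(59 - 67)))*(-1 + 10) = ((217/6)/(-8))*9 = ((217/6)*(-⅛))*9 = -217/48*9 = -651/16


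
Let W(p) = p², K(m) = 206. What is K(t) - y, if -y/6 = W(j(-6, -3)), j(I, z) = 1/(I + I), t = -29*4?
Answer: 4945/24 ≈ 206.04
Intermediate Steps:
t = -116
j(I, z) = 1/(2*I)
y = -1/24 (y = -6*((½)/(-6))² = -6*((½)*(-⅙))² = -6*(-1/12)² = -6*1/144 = -1/24 ≈ -0.041667)
K(t) - y = 206 - 1*(-1/24) = 206 + 1/24 = 4945/24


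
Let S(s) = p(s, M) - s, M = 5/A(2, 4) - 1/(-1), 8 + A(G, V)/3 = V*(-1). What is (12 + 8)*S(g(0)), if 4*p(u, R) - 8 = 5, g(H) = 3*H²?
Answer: 65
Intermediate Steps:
A(G, V) = -24 - 3*V (A(G, V) = -24 + 3*(V*(-1)) = -24 + 3*(-V) = -24 - 3*V)
M = 31/36 (M = 5/(-24 - 3*4) - 1/(-1) = 5/(-24 - 12) - 1*(-1) = 5/(-36) + 1 = 5*(-1/36) + 1 = -5/36 + 1 = 31/36 ≈ 0.86111)
p(u, R) = 13/4 (p(u, R) = 2 + (¼)*5 = 2 + 5/4 = 13/4)
S(s) = 13/4 - s
(12 + 8)*S(g(0)) = (12 + 8)*(13/4 - 3*0²) = 20*(13/4 - 3*0) = 20*(13/4 - 1*0) = 20*(13/4 + 0) = 20*(13/4) = 65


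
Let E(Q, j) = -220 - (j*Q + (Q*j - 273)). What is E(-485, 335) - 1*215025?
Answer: 109978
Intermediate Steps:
E(Q, j) = 53 - 2*Q*j (E(Q, j) = -220 - (Q*j + (-273 + Q*j)) = -220 - (-273 + 2*Q*j) = -220 + (273 - 2*Q*j) = 53 - 2*Q*j)
E(-485, 335) - 1*215025 = (53 - 2*(-485)*335) - 1*215025 = (53 + 324950) - 215025 = 325003 - 215025 = 109978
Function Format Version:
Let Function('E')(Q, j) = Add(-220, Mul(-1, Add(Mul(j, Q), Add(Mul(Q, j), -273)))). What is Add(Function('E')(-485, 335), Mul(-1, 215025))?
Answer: 109978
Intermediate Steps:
Function('E')(Q, j) = Add(53, Mul(-2, Q, j)) (Function('E')(Q, j) = Add(-220, Mul(-1, Add(Mul(Q, j), Add(-273, Mul(Q, j))))) = Add(-220, Mul(-1, Add(-273, Mul(2, Q, j)))) = Add(-220, Add(273, Mul(-2, Q, j))) = Add(53, Mul(-2, Q, j)))
Add(Function('E')(-485, 335), Mul(-1, 215025)) = Add(Add(53, Mul(-2, -485, 335)), Mul(-1, 215025)) = Add(Add(53, 324950), -215025) = Add(325003, -215025) = 109978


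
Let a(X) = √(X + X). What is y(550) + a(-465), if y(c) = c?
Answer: 550 + I*√930 ≈ 550.0 + 30.496*I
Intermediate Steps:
a(X) = √2*√X (a(X) = √(2*X) = √2*√X)
y(550) + a(-465) = 550 + √2*√(-465) = 550 + √2*(I*√465) = 550 + I*√930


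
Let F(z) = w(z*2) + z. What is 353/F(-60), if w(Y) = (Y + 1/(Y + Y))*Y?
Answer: 706/28681 ≈ 0.024616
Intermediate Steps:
w(Y) = Y*(Y + 1/(2*Y)) (w(Y) = (Y + 1/(2*Y))*Y = Y*(Y + 1/(2*Y)))
F(z) = ½ + z + 4*z² (F(z) = (½ + (z*2)²) + z = (½ + (2*z)²) + z = (½ + 4*z²) + z = ½ + z + 4*z²)
353/F(-60) = 353/(½ - 60 + 4*(-60)²) = 353/(½ - 60 + 4*3600) = 353/(½ - 60 + 14400) = 353/(28681/2) = 353*(2/28681) = 706/28681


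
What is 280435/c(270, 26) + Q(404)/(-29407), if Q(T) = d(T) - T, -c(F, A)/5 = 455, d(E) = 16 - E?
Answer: -235570007/1911455 ≈ -123.24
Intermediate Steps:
c(F, A) = -2275 (c(F, A) = -5*455 = -2275)
Q(T) = 16 - 2*T (Q(T) = (16 - T) - T = 16 - 2*T)
280435/c(270, 26) + Q(404)/(-29407) = 280435/(-2275) + (16 - 2*404)/(-29407) = 280435*(-1/2275) + (16 - 808)*(-1/29407) = -56087/455 - 792*(-1/29407) = -56087/455 + 792/29407 = -235570007/1911455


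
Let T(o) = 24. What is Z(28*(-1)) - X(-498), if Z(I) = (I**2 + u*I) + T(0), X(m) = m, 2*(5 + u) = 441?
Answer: -4728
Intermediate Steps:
u = 431/2 (u = -5 + (1/2)*441 = -5 + 441/2 = 431/2 ≈ 215.50)
Z(I) = 24 + I**2 + 431*I/2 (Z(I) = (I**2 + 431*I/2) + 24 = 24 + I**2 + 431*I/2)
Z(28*(-1)) - X(-498) = (24 + (28*(-1))**2 + 431*(28*(-1))/2) - 1*(-498) = (24 + (-28)**2 + (431/2)*(-28)) + 498 = (24 + 784 - 6034) + 498 = -5226 + 498 = -4728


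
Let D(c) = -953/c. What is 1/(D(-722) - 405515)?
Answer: -722/292780877 ≈ -2.4660e-6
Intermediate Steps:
1/(D(-722) - 405515) = 1/(-953/(-722) - 405515) = 1/(-953*(-1/722) - 405515) = 1/(953/722 - 405515) = 1/(-292780877/722) = -722/292780877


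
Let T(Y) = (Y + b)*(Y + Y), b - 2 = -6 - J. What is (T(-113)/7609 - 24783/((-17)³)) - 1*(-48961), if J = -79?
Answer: 1830540662028/37383017 ≈ 48967.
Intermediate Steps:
b = 75 (b = 2 + (-6 - 1*(-79)) = 2 + (-6 + 79) = 2 + 73 = 75)
T(Y) = 2*Y*(75 + Y) (T(Y) = (Y + 75)*(Y + Y) = (75 + Y)*(2*Y) = 2*Y*(75 + Y))
(T(-113)/7609 - 24783/((-17)³)) - 1*(-48961) = ((2*(-113)*(75 - 113))/7609 - 24783/((-17)³)) - 1*(-48961) = ((2*(-113)*(-38))*(1/7609) - 24783/(-4913)) + 48961 = (8588*(1/7609) - 24783*(-1/4913)) + 48961 = (8588/7609 + 24783/4913) + 48961 = 230766691/37383017 + 48961 = 1830540662028/37383017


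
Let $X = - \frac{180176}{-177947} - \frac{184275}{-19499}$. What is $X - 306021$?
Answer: $- \frac{1061791858342364}{3469788553} \approx -3.0601 \cdot 10^{5}$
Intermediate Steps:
$X = \frac{36304435249}{3469788553}$ ($X = \left(-180176\right) \left(- \frac{1}{177947}\right) - - \frac{184275}{19499} = \frac{180176}{177947} + \frac{184275}{19499} = \frac{36304435249}{3469788553} \approx 10.463$)
$X - 306021 = \frac{36304435249}{3469788553} - 306021 = - \frac{1061791858342364}{3469788553}$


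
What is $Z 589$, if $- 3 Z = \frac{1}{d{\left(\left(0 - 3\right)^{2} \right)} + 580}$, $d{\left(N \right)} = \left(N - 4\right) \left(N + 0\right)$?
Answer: $- \frac{589}{1875} \approx -0.31413$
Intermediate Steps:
$d{\left(N \right)} = N \left(-4 + N\right)$ ($d{\left(N \right)} = \left(N + \left(-8 + 4\right)\right) N = \left(N - 4\right) N = \left(-4 + N\right) N = N \left(-4 + N\right)$)
$Z = - \frac{1}{1875}$ ($Z = - \frac{1}{3 \left(\left(0 - 3\right)^{2} \left(-4 + \left(0 - 3\right)^{2}\right) + 580\right)} = - \frac{1}{3 \left(\left(-3\right)^{2} \left(-4 + \left(-3\right)^{2}\right) + 580\right)} = - \frac{1}{3 \left(9 \left(-4 + 9\right) + 580\right)} = - \frac{1}{3 \left(9 \cdot 5 + 580\right)} = - \frac{1}{3 \left(45 + 580\right)} = - \frac{1}{3 \cdot 625} = \left(- \frac{1}{3}\right) \frac{1}{625} = - \frac{1}{1875} \approx -0.00053333$)
$Z 589 = \left(- \frac{1}{1875}\right) 589 = - \frac{589}{1875}$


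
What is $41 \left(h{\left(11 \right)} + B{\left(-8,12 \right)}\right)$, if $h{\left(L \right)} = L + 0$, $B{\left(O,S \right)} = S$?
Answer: $943$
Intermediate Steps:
$h{\left(L \right)} = L$
$41 \left(h{\left(11 \right)} + B{\left(-8,12 \right)}\right) = 41 \left(11 + 12\right) = 41 \cdot 23 = 943$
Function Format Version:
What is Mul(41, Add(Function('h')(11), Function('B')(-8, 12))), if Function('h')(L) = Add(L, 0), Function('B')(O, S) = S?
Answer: 943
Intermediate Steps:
Function('h')(L) = L
Mul(41, Add(Function('h')(11), Function('B')(-8, 12))) = Mul(41, Add(11, 12)) = Mul(41, 23) = 943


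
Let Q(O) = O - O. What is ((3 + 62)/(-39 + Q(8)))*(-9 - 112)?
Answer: 605/3 ≈ 201.67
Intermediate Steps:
Q(O) = 0
((3 + 62)/(-39 + Q(8)))*(-9 - 112) = ((3 + 62)/(-39 + 0))*(-9 - 112) = (65/(-39))*(-121) = (65*(-1/39))*(-121) = -5/3*(-121) = 605/3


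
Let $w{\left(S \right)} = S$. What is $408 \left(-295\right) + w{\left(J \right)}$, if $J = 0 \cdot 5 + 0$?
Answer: $-120360$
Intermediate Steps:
$J = 0$ ($J = 0 + 0 = 0$)
$408 \left(-295\right) + w{\left(J \right)} = 408 \left(-295\right) + 0 = -120360 + 0 = -120360$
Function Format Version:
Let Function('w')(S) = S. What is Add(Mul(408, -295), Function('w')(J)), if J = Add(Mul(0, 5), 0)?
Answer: -120360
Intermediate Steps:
J = 0 (J = Add(0, 0) = 0)
Add(Mul(408, -295), Function('w')(J)) = Add(Mul(408, -295), 0) = Add(-120360, 0) = -120360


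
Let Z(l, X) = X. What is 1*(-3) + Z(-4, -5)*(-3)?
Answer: 12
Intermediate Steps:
1*(-3) + Z(-4, -5)*(-3) = 1*(-3) - 5*(-3) = -3 + 15 = 12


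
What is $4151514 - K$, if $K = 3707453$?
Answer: $444061$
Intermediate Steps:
$4151514 - K = 4151514 - 3707453 = 444061$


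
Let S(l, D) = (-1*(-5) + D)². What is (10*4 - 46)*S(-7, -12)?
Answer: -294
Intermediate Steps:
S(l, D) = (5 + D)²
(10*4 - 46)*S(-7, -12) = (10*4 - 46)*(5 - 12)² = (40 - 46)*(-7)² = -6*49 = -294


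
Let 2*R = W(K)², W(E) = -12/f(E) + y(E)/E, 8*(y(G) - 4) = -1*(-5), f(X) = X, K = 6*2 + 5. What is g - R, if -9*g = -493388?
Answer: 18251377567/332928 ≈ 54821.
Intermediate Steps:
g = 493388/9 (g = -⅑*(-493388) = 493388/9 ≈ 54821.)
K = 17 (K = 12 + 5 = 17)
y(G) = 37/8 (y(G) = 4 + (-1*(-5))/8 = 4 + (⅛)*5 = 4 + 5/8 = 37/8)
W(E) = -59/(8*E) (W(E) = -12/E + 37/(8*E) = -59/(8*E))
R = 3481/36992 (R = (-59/8/17)²/2 = (-59/8*1/17)²/2 = (-59/136)²/2 = (½)*(3481/18496) = 3481/36992 ≈ 0.094101)
g - R = 493388/9 - 1*3481/36992 = 493388/9 - 3481/36992 = 18251377567/332928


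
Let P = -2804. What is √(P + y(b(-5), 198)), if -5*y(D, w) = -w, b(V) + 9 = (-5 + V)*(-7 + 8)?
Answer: I*√69110/5 ≈ 52.578*I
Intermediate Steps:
b(V) = -14 + V (b(V) = -9 + (-5 + V)*(-7 + 8) = -9 + (-5 + V)*1 = -9 + (-5 + V) = -14 + V)
y(D, w) = w/5 (y(D, w) = -(-1)*w/5 = w/5)
√(P + y(b(-5), 198)) = √(-2804 + (⅕)*198) = √(-2804 + 198/5) = √(-13822/5) = I*√69110/5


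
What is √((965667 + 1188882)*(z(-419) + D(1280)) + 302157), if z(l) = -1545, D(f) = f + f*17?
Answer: 12*√321613423 ≈ 2.1520e+5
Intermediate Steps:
D(f) = 18*f (D(f) = f + 17*f = 18*f)
√((965667 + 1188882)*(z(-419) + D(1280)) + 302157) = √((965667 + 1188882)*(-1545 + 18*1280) + 302157) = √(2154549*(-1545 + 23040) + 302157) = √(2154549*21495 + 302157) = √(46312030755 + 302157) = √46312332912 = 12*√321613423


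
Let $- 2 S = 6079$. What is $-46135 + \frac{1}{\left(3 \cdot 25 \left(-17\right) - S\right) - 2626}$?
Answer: $- \frac{79490607}{1723} \approx -46135.0$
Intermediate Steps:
$S = - \frac{6079}{2}$ ($S = \left(- \frac{1}{2}\right) 6079 = - \frac{6079}{2} \approx -3039.5$)
$-46135 + \frac{1}{\left(3 \cdot 25 \left(-17\right) - S\right) - 2626} = -46135 + \frac{1}{\left(3 \cdot 25 \left(-17\right) - - \frac{6079}{2}\right) - 2626} = -46135 + \frac{1}{\left(75 \left(-17\right) + \frac{6079}{2}\right) - 2626} = -46135 + \frac{1}{\left(-1275 + \frac{6079}{2}\right) - 2626} = -46135 + \frac{1}{\frac{3529}{2} - 2626} = -46135 + \frac{1}{- \frac{1723}{2}} = -46135 - \frac{2}{1723} = - \frac{79490607}{1723}$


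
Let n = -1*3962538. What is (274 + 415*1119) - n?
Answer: 4427197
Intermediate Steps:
n = -3962538
(274 + 415*1119) - n = (274 + 415*1119) - 1*(-3962538) = (274 + 464385) + 3962538 = 464659 + 3962538 = 4427197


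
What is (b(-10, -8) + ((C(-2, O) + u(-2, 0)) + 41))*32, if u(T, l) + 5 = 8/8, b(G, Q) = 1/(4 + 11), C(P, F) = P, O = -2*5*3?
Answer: 16832/15 ≈ 1122.1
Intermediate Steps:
O = -30 (O = -10*3 = -30)
b(G, Q) = 1/15
u(T, l) = -4 (u(T, l) = -5 + 8/8 = -5 + 8*(⅛) = -5 + 1 = -4)
(b(-10, -8) + ((C(-2, O) + u(-2, 0)) + 41))*32 = (1/15 + ((-2 - 4) + 41))*32 = (1/15 + (-6 + 41))*32 = (1/15 + 35)*32 = (526/15)*32 = 16832/15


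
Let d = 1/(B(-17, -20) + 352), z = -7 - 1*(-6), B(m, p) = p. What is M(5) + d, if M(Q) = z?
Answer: -331/332 ≈ -0.99699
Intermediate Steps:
z = -1 (z = -7 + 6 = -1)
M(Q) = -1
d = 1/332 (d = 1/(-20 + 352) = 1/332 ≈ 0.0030120)
M(5) + d = -1 + 1/332 = -331/332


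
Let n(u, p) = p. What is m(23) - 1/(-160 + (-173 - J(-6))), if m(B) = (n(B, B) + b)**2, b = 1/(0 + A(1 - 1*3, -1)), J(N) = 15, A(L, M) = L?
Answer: 44044/87 ≈ 506.25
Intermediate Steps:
b = -1/2 (b = 1/(0 + (1 - 1*3)) = 1/(0 + (1 - 3)) = 1/(0 - 2) = 1/(-2) = -1/2 ≈ -0.50000)
m(B) = (-1/2 + B)**2 (m(B) = (B - 1/2)**2 = (-1/2 + B)**2)
m(23) - 1/(-160 + (-173 - J(-6))) = (-1 + 2*23)**2/4 - 1/(-160 + (-173 - 1*15)) = (-1 + 46)**2/4 - 1/(-160 + (-173 - 15)) = (1/4)*45**2 - 1/(-160 - 188) = (1/4)*2025 - 1/(-348) = 2025/4 - 1*(-1/348) = 2025/4 + 1/348 = 44044/87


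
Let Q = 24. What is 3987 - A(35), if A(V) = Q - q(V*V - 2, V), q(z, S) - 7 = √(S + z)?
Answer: 3970 + √1258 ≈ 4005.5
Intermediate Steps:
q(z, S) = 7 + √(S + z)
A(V) = 17 - √(-2 + V + V²) (A(V) = 24 - (7 + √(V + (V*V - 2))) = 24 - (7 + √(V + (V² - 2))) = 24 - (7 + √(V + (-2 + V²))) = 24 - (7 + √(-2 + V + V²)) = 24 + (-7 - √(-2 + V + V²)) = 17 - √(-2 + V + V²))
3987 - A(35) = 3987 - (17 - √(-2 + 35 + 35²)) = 3987 - (17 - √(-2 + 35 + 1225)) = 3987 - (17 - √1258) = 3987 + (-17 + √1258) = 3970 + √1258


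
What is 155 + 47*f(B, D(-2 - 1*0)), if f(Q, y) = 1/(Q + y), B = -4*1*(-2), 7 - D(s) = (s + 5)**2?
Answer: 977/6 ≈ 162.83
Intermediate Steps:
D(s) = 7 - (5 + s)**2 (D(s) = 7 - (s + 5)**2 = 7 - (5 + s)**2)
B = 8 (B = -4*(-2) = 8)
155 + 47*f(B, D(-2 - 1*0)) = 155 + 47/(8 + (7 - (5 + (-2 - 1*0))**2)) = 155 + 47/(8 + (7 - (5 + (-2 + 0))**2)) = 155 + 47/(8 + (7 - (5 - 2)**2)) = 155 + 47/(8 + (7 - 1*3**2)) = 155 + 47/(8 + (7 - 1*9)) = 155 + 47/(8 + (7 - 9)) = 155 + 47/(8 - 2) = 155 + 47/6 = 977/6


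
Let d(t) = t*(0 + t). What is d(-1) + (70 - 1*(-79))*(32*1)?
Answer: 4769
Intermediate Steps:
d(t) = t² (d(t) = t*t = t²)
d(-1) + (70 - 1*(-79))*(32*1) = (-1)² + (70 - 1*(-79))*(32*1) = 1 + (70 + 79)*32 = 1 + 149*32 = 1 + 4768 = 4769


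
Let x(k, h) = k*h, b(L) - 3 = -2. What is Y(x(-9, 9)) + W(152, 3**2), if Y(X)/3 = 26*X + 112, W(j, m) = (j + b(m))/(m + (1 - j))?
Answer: -849597/142 ≈ -5983.1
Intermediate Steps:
b(L) = 1 (b(L) = 3 - 2 = 1)
W(j, m) = (1 + j)/(1 + m - j) (W(j, m) = (j + 1)/(m + (1 - j)) = (1 + j)/(1 + m - j))
x(k, h) = h*k
Y(X) = 336 + 78*X (Y(X) = 3*(26*X + 112) = 3*(112 + 26*X) = 336 + 78*X)
Y(x(-9, 9)) + W(152, 3**2) = (336 + 78*(9*(-9))) + (1 + 152)/(1 + 3**2 - 1*152) = (336 + 78*(-81)) + 153/(1 + 9 - 152) = (336 - 6318) + 153/(-142) = -5982 - 1/142*153 = -5982 - 153/142 = -849597/142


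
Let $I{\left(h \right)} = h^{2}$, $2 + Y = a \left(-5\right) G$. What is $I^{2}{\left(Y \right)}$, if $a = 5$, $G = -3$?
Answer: $28398241$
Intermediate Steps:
$Y = 73$ ($Y = -2 + 5 \left(-5\right) \left(-3\right) = -2 - -75 = -2 + 75 = 73$)
$I^{2}{\left(Y \right)} = \left(73^{2}\right)^{2} = 5329^{2} = 28398241$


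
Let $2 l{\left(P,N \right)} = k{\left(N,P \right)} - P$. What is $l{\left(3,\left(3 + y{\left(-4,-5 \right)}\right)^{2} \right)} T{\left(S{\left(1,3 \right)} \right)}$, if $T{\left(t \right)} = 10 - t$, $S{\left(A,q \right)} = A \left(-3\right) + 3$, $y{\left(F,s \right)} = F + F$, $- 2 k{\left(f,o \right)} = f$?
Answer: $- \frac{155}{2} \approx -77.5$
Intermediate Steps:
$k{\left(f,o \right)} = - \frac{f}{2}$
$y{\left(F,s \right)} = 2 F$
$S{\left(A,q \right)} = 3 - 3 A$ ($S{\left(A,q \right)} = - 3 A + 3 = 3 - 3 A$)
$l{\left(P,N \right)} = - \frac{P}{2} - \frac{N}{4}$ ($l{\left(P,N \right)} = \frac{- \frac{N}{2} - P}{2} = \frac{- P - \frac{N}{2}}{2} = - \frac{P}{2} - \frac{N}{4}$)
$l{\left(3,\left(3 + y{\left(-4,-5 \right)}\right)^{2} \right)} T{\left(S{\left(1,3 \right)} \right)} = \left(\left(- \frac{1}{2}\right) 3 - \frac{\left(3 + 2 \left(-4\right)\right)^{2}}{4}\right) \left(10 - \left(3 - 3\right)\right) = \left(- \frac{3}{2} - \frac{\left(3 - 8\right)^{2}}{4}\right) \left(10 - \left(3 - 3\right)\right) = \left(- \frac{3}{2} - \frac{\left(-5\right)^{2}}{4}\right) \left(10 - 0\right) = \left(- \frac{3}{2} - \frac{25}{4}\right) \left(10 + 0\right) = \left(- \frac{3}{2} - \frac{25}{4}\right) 10 = \left(- \frac{31}{4}\right) 10 = - \frac{155}{2}$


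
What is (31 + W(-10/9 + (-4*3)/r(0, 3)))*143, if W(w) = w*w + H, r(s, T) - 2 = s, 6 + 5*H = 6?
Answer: 944801/81 ≈ 11664.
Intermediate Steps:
H = 0 (H = -6/5 + (⅕)*6 = -6/5 + 6/5 = 0)
r(s, T) = 2 + s
W(w) = w² (W(w) = w*w + 0 = w² + 0 = w²)
(31 + W(-10/9 + (-4*3)/r(0, 3)))*143 = (31 + (-10/9 + (-4*3)/(2 + 0))²)*143 = (31 + (-10*⅑ - 12/2)²)*143 = (31 + (-10/9 - 12*½)²)*143 = (31 + (-10/9 - 6)²)*143 = (31 + (-64/9)²)*143 = (31 + 4096/81)*143 = (6607/81)*143 = 944801/81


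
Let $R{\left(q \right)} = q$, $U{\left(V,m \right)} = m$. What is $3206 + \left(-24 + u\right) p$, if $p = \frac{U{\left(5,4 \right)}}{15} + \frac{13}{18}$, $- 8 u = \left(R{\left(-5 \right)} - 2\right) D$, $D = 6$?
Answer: $\frac{76499}{24} \approx 3187.5$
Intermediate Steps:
$u = \frac{21}{4}$ ($u = - \frac{\left(-5 - 2\right) 6}{8} = - \frac{\left(-7\right) 6}{8} = \left(- \frac{1}{8}\right) \left(-42\right) = \frac{21}{4} \approx 5.25$)
$p = \frac{89}{90}$ ($p = \frac{4}{15} + \frac{13}{18} = \frac{89}{90} \approx 0.98889$)
$3206 + \left(-24 + u\right) p = 3206 + \left(-24 + \frac{21}{4}\right) \frac{89}{90} = 3206 - \frac{445}{24} = \frac{76499}{24}$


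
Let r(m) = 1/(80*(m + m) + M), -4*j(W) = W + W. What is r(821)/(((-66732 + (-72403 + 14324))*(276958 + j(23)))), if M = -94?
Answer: -1/4537336567023159 ≈ -2.2039e-16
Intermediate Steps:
j(W) = -W/2 (j(W) = -(W + W)/4 = -W/2)
r(m) = 1/(-94 + 160*m) (r(m) = 1/(80*(m + m) - 94) = 1/(80*(2*m) - 94) = 1/(160*m - 94) = 1/(-94 + 160*m))
r(821)/(((-66732 + (-72403 + 14324))*(276958 + j(23)))) = (1/(2*(-47 + 80*821)))/(((-66732 + (-72403 + 14324))*(276958 - ½*23))) = (1/(2*(-47 + 65680)))/(((-66732 - 58079)*(276958 - 23/2))) = ((½)/65633)/((-124811*553893/2)) = ((½)*(1/65633))/(-69131939223/2) = (1/131266)*(-2/69131939223) = -1/4537336567023159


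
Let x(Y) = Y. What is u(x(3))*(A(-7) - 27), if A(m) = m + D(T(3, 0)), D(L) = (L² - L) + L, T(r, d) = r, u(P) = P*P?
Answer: -225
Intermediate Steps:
u(P) = P²
D(L) = L²
A(m) = 9 + m (A(m) = m + 3² = m + 9 = 9 + m)
u(x(3))*(A(-7) - 27) = 3²*((9 - 7) - 27) = 9*(2 - 27) = 9*(-25) = -225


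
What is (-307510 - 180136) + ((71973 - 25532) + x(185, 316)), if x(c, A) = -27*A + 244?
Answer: -449493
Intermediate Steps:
x(c, A) = 244 - 27*A
(-307510 - 180136) + ((71973 - 25532) + x(185, 316)) = (-307510 - 180136) + ((71973 - 25532) + (244 - 27*316)) = -487646 + (46441 + (244 - 8532)) = -487646 + (46441 - 8288) = -487646 + 38153 = -449493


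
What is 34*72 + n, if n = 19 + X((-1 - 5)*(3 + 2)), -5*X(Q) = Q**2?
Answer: 2287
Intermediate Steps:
X(Q) = -Q**2/5
n = -161 (n = 19 - (-1 - 5)**2*(3 + 2)**2/5 = 19 - (-6*5)**2/5 = 19 - 1/5*(-30)**2 = 19 - 1/5*900 = 19 - 180 = -161)
34*72 + n = 34*72 - 161 = 2448 - 161 = 2287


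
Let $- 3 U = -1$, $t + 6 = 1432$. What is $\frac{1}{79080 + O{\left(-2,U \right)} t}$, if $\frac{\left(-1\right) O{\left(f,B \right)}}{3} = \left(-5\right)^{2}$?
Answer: $- \frac{1}{27870} \approx -3.5881 \cdot 10^{-5}$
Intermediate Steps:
$t = 1426$ ($t = -6 + 1432 = 1426$)
$U = \frac{1}{3}$ ($U = \left(- \frac{1}{3}\right) \left(-1\right) = \frac{1}{3} \approx 0.33333$)
$O{\left(f,B \right)} = -75$ ($O{\left(f,B \right)} = - 3 \left(-5\right)^{2} = \left(-3\right) 25 = -75$)
$\frac{1}{79080 + O{\left(-2,U \right)} t} = \frac{1}{79080 - 106950} = \frac{1}{-27870} = - \frac{1}{27870}$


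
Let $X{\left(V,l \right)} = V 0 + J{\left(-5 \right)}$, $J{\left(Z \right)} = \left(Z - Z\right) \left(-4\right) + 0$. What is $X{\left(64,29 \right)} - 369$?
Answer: $-369$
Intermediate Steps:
$J{\left(Z \right)} = 0$ ($J{\left(Z \right)} = 0 \left(-4\right) + 0 = 0 + 0 = 0$)
$X{\left(V,l \right)} = 0$ ($X{\left(V,l \right)} = V 0 + 0 = 0 + 0 = 0$)
$X{\left(64,29 \right)} - 369 = 0 - 369 = -369$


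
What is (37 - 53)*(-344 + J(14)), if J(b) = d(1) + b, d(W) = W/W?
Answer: 5264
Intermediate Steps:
d(W) = 1
J(b) = 1 + b
(37 - 53)*(-344 + J(14)) = (37 - 53)*(-344 + (1 + 14)) = -16*(-344 + 15) = -16*(-329) = 5264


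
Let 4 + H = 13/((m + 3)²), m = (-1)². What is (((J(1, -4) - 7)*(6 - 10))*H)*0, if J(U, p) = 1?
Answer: 0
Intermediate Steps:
m = 1
H = -51/16 (H = -4 + 13/((1 + 3)²) = -4 + 13/(4²) = -4 + 13/16 = -51/16 ≈ -3.1875)
(((J(1, -4) - 7)*(6 - 10))*H)*0 = (((1 - 7)*(6 - 10))*(-51/16))*0 = (-6*(-4)*(-51/16))*0 = (24*(-51/16))*0 = -153/2*0 = 0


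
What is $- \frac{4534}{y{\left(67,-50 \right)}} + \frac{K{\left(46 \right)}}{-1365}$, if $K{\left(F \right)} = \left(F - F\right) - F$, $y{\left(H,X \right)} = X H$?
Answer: $\frac{634301}{457275} \approx 1.3871$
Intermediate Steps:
$y{\left(H,X \right)} = H X$
$K{\left(F \right)} = - F$ ($K{\left(F \right)} = 0 - F = - F$)
$- \frac{4534}{y{\left(67,-50 \right)}} + \frac{K{\left(46 \right)}}{-1365} = - \frac{4534}{67 \left(-50\right)} + \frac{\left(-1\right) 46}{-1365} = - \frac{4534}{-3350} - - \frac{46}{1365} = \left(-4534\right) \left(- \frac{1}{3350}\right) + \frac{46}{1365} = \frac{2267}{1675} + \frac{46}{1365} = \frac{634301}{457275}$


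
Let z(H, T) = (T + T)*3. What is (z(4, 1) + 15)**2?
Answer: 441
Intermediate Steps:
z(H, T) = 6*T (z(H, T) = (2*T)*3 = 6*T)
(z(4, 1) + 15)**2 = (6*1 + 15)**2 = (6 + 15)**2 = 21**2 = 441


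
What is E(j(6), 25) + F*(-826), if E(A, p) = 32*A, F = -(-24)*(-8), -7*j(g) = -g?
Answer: 1110336/7 ≈ 1.5862e+5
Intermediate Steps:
j(g) = g/7 (j(g) = -(-1)*g/7 = g/7)
F = -192 (F = -1*192 = -192)
E(j(6), 25) + F*(-826) = 32*((1/7)*6) - 192*(-826) = 32*(6/7) + 158592 = 192/7 + 158592 = 1110336/7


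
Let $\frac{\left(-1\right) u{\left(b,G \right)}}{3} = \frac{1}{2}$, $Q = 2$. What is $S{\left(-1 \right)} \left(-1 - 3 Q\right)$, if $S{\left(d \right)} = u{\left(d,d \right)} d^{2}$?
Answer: $\frac{21}{2} \approx 10.5$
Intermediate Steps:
$u{\left(b,G \right)} = - \frac{3}{2}$
$S{\left(d \right)} = - \frac{3 d^{2}}{2}$
$S{\left(-1 \right)} \left(-1 - 3 Q\right) = - \frac{3 \left(-1\right)^{2}}{2} \left(-1 - 6\right) = \left(- \frac{3}{2}\right) 1 \left(-1 - 6\right) = \left(- \frac{3}{2}\right) \left(-7\right) = \frac{21}{2}$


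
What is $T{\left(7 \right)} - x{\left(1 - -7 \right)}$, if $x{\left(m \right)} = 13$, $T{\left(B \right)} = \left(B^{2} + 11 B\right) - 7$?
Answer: $106$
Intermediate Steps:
$T{\left(B \right)} = -7 + B^{2} + 11 B$ ($T{\left(B \right)} = \left(B^{2} + 11 B\right) + \left(-9 + 2\right) = \left(B^{2} + 11 B\right) - 7 = -7 + B^{2} + 11 B$)
$T{\left(7 \right)} - x{\left(1 - -7 \right)} = \left(-7 + 7^{2} + 11 \cdot 7\right) - 13 = \left(-7 + 49 + 77\right) - 13 = 119 - 13 = 106$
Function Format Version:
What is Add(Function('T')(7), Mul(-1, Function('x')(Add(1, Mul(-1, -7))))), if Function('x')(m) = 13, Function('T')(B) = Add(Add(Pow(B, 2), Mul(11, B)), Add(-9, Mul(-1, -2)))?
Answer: 106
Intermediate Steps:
Function('T')(B) = Add(-7, Pow(B, 2), Mul(11, B)) (Function('T')(B) = Add(Add(Pow(B, 2), Mul(11, B)), Add(-9, 2)) = Add(Add(Pow(B, 2), Mul(11, B)), -7) = Add(-7, Pow(B, 2), Mul(11, B)))
Add(Function('T')(7), Mul(-1, Function('x')(Add(1, Mul(-1, -7))))) = Add(Add(-7, Pow(7, 2), Mul(11, 7)), Mul(-1, 13)) = Add(Add(-7, 49, 77), -13) = Add(119, -13) = 106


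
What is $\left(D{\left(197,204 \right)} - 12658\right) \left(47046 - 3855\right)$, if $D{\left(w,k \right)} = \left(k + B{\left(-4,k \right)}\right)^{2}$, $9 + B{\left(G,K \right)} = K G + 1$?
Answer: $16055908722$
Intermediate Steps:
$B{\left(G,K \right)} = -8 + G K$ ($B{\left(G,K \right)} = -9 + \left(K G + 1\right) = -9 + \left(G K + 1\right) = -9 + \left(1 + G K\right) = -8 + G K$)
$D{\left(w,k \right)} = \left(-8 - 3 k\right)^{2}$ ($D{\left(w,k \right)} = \left(k - \left(8 + 4 k\right)\right)^{2} = \left(-8 - 3 k\right)^{2}$)
$\left(D{\left(197,204 \right)} - 12658\right) \left(47046 - 3855\right) = \left(\left(8 + 3 \cdot 204\right)^{2} - 12658\right) \left(47046 - 3855\right) = \left(\left(8 + 612\right)^{2} - 12658\right) 43191 = \left(620^{2} - 12658\right) 43191 = \left(384400 - 12658\right) 43191 = 371742 \cdot 43191 = 16055908722$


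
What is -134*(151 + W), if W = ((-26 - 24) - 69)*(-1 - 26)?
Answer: -450776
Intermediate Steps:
W = 3213 (W = (-50 - 69)*(-27) = -119*(-27) = 3213)
-134*(151 + W) = -134*(151 + 3213) = -134*3364 = -450776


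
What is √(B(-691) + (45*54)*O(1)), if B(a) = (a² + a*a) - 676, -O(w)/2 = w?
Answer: √949426 ≈ 974.38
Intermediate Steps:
O(w) = -2*w
B(a) = -676 + 2*a² (B(a) = (a² + a²) - 676 = 2*a² - 676 = -676 + 2*a²)
√(B(-691) + (45*54)*O(1)) = √((-676 + 2*(-691)²) + (45*54)*(-2*1)) = √((-676 + 2*477481) + 2430*(-2)) = √((-676 + 954962) - 4860) = √(954286 - 4860) = √949426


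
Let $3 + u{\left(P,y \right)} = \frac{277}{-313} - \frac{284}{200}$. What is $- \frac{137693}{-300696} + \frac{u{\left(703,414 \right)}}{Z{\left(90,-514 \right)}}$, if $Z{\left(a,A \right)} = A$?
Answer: $\frac{283145236327}{604707173400} \approx 0.46824$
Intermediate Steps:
$u{\left(P,y \right)} = - \frac{83023}{15650}$ ($u{\left(P,y \right)} = -3 + \left(\frac{277}{-313} - \frac{284}{200}\right) = -3 + \left(277 \left(- \frac{1}{313}\right) - \frac{71}{50}\right) = -3 - \frac{36073}{15650} = - \frac{83023}{15650}$)
$- \frac{137693}{-300696} + \frac{u{\left(703,414 \right)}}{Z{\left(90,-514 \right)}} = - \frac{137693}{-300696} - \frac{83023}{15650 \left(-514\right)} = \left(-137693\right) \left(- \frac{1}{300696}\right) - - \frac{83023}{8044100} = \frac{137693}{300696} + \frac{83023}{8044100} = \frac{283145236327}{604707173400}$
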